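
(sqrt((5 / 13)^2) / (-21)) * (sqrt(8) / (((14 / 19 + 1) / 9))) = -190 * sqrt(2) / 1001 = -0.27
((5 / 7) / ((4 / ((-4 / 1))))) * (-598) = 2990 / 7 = 427.14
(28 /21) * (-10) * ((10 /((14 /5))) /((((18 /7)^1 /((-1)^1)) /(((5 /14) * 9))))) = 1250 /21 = 59.52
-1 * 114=-114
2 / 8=1 / 4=0.25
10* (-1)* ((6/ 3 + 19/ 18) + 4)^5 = -165191847035/ 944784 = -174846.15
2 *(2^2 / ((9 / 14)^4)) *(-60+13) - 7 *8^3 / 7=-2713.56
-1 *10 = -10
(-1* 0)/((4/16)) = 0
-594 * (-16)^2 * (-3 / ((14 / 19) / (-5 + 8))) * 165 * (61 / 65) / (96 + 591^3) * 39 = 26171963136 / 481658723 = 54.34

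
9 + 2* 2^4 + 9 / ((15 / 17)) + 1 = 261 / 5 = 52.20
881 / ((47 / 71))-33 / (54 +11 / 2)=7440467 / 5593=1330.32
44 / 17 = 2.59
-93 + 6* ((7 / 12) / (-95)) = -93.04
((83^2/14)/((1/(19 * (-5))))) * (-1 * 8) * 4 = 10471280/7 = 1495897.14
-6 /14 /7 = -3 /49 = -0.06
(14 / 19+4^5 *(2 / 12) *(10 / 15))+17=22489 / 171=131.51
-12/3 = -4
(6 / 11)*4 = 24 / 11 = 2.18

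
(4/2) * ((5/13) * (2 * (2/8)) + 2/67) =387/871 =0.44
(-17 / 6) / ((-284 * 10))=17 / 17040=0.00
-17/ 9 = -1.89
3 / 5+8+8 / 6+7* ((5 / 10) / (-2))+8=971 / 60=16.18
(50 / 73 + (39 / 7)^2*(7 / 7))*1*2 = 226966 / 3577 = 63.45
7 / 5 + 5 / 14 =123 / 70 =1.76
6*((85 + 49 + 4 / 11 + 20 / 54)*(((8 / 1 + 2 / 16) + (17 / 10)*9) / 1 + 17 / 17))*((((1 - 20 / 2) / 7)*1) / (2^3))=-2443477 / 770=-3173.35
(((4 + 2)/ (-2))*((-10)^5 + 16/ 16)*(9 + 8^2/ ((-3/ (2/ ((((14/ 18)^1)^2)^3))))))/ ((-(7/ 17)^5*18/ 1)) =1023042883321361475/ 3954653486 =258693432.17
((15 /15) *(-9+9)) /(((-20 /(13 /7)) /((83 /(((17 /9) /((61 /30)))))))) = 0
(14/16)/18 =7/144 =0.05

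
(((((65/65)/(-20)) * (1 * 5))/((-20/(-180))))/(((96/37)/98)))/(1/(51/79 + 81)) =-17540775/2528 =-6938.60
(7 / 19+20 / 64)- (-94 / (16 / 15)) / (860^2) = 15312399 / 22483840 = 0.68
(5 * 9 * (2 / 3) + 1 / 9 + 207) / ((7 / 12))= 8536 / 21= 406.48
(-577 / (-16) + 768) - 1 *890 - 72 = -2527 / 16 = -157.94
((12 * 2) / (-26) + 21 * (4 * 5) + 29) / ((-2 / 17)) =-99025 / 26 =-3808.65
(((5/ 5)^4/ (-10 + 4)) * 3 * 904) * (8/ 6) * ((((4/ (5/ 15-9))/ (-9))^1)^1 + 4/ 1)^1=-285664/ 117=-2441.57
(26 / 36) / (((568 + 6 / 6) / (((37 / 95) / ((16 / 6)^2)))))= 481 / 6919040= 0.00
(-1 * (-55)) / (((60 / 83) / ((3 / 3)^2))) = 913 / 12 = 76.08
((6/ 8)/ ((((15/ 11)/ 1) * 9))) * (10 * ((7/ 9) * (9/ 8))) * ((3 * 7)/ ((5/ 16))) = 539/ 15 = 35.93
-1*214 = -214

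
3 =3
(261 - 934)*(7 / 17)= -4711 / 17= -277.12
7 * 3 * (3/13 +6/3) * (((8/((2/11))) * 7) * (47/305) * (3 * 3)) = 20010.83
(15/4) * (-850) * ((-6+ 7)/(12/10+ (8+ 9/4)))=-63750/229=-278.38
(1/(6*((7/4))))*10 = 20/21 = 0.95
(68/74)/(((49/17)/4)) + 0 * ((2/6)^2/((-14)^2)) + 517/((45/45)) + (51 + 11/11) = 1033909/1813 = 570.28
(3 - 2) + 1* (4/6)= 5/3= 1.67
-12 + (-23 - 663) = -698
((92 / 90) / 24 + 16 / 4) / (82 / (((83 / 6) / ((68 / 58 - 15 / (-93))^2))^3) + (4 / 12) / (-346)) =113996696559683785233155638433 / 4888954438800703499754888210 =23.32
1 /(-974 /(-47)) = 47 /974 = 0.05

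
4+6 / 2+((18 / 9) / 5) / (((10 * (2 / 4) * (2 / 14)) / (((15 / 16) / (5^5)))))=875021 / 125000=7.00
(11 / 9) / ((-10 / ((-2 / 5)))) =11 / 225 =0.05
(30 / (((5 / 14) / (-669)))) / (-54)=3122 / 3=1040.67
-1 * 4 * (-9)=36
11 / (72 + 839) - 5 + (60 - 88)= -30052 / 911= -32.99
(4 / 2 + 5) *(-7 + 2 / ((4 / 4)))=-35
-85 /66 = -1.29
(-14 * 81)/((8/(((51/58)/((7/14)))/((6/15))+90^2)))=-266521185/232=-1148798.21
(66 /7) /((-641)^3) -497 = -916280654425 /1843623047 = -497.00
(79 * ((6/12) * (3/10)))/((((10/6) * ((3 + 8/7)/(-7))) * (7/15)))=-14931/580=-25.74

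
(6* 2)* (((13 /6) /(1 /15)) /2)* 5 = 975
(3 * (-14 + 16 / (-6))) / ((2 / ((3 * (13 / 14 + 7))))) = -8325 / 14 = -594.64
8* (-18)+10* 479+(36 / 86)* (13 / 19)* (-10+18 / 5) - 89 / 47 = 891293269 / 191995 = 4642.27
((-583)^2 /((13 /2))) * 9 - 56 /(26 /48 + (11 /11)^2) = 226348602 /481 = 470579.21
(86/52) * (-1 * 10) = -215/13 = -16.54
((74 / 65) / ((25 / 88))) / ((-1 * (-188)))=1628 / 76375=0.02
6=6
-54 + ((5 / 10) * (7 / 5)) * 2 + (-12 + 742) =3387 / 5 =677.40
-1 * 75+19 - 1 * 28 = -84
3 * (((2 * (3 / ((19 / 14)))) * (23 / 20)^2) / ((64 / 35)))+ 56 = 65.59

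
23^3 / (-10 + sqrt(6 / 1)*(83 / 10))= 6083500 / 15667 + 5049305*sqrt(6) / 15667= 1177.74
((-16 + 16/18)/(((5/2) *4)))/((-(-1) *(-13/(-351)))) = -204/5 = -40.80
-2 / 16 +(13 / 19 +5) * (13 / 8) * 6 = 55.30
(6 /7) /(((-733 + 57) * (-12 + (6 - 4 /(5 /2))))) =15 /89908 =0.00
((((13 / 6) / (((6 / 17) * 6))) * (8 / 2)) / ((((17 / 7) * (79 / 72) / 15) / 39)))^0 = 1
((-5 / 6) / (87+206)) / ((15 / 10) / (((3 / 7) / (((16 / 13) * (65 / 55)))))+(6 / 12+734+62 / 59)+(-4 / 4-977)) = 3245 / 270811989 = 0.00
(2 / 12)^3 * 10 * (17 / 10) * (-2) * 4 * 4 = -68 / 27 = -2.52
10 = 10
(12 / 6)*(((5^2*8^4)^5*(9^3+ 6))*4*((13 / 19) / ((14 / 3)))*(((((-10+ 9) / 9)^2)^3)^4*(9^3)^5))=20491378304535756800000000000 / 817887699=25054024323375667739.44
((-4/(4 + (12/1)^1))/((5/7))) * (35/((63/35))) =-245/36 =-6.81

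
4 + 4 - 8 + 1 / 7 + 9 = 64 / 7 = 9.14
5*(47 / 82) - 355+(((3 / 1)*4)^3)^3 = 423101959989 / 82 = 5159779999.87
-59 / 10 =-5.90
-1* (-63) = 63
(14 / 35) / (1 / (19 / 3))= 38 / 15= 2.53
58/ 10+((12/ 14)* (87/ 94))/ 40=76589/ 13160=5.82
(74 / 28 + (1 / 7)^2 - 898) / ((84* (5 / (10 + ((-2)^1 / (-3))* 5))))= -87743 / 3087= -28.42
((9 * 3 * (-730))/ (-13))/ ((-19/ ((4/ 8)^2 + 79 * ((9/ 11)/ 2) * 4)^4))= -10395640598349015855/ 462889856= -22458130079.11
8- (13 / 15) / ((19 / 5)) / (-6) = 2749 / 342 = 8.04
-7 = -7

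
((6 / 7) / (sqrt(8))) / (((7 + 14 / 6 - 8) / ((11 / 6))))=33 * sqrt(2) / 112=0.42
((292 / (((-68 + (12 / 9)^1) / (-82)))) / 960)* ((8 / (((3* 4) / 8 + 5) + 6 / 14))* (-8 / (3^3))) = -41902 / 327375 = -0.13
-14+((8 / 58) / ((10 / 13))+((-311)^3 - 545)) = -4361714524 / 145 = -30080789.82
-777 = -777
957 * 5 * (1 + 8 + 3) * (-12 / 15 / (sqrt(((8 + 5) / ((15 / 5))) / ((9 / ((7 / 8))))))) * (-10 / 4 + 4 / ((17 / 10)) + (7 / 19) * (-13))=349366.58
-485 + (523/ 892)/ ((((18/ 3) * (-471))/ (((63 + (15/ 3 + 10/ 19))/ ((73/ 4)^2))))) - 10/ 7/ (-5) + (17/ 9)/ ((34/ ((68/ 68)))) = -216476351704475/ 446657243886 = -484.66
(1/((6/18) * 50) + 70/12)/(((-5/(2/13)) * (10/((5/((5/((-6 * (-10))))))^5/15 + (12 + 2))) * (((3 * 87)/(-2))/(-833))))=-2936425753016/489375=-6000359.14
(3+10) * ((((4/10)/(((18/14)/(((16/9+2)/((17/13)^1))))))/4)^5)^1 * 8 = 648993430904/10896201253125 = 0.06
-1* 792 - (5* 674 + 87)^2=-11951641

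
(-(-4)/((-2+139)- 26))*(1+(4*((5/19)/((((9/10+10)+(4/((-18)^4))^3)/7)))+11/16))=0.09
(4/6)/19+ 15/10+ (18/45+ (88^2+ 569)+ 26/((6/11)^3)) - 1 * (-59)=87560359/10260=8534.15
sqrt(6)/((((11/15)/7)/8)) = 840*sqrt(6)/11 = 187.05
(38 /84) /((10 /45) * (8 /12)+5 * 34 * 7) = 171 /449876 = 0.00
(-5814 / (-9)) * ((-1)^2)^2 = 646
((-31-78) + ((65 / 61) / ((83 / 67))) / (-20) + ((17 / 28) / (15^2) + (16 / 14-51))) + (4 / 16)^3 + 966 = 58844726023 / 72907200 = 807.12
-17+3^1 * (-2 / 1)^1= -23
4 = 4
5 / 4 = 1.25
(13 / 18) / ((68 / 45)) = 65 / 136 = 0.48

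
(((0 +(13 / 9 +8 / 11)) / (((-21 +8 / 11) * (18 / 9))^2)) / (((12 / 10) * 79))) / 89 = 0.00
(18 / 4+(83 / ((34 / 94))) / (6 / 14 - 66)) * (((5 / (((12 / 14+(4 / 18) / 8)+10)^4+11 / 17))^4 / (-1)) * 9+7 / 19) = 93771978267358371718894751066662672447264588036204430096320251691 / 254409826646095561639788797304692883473492870649300364844373426114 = 0.37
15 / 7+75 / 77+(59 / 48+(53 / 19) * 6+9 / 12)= 1533193 / 70224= 21.83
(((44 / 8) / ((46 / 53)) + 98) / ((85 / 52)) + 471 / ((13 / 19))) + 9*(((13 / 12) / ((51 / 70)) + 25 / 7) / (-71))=18986622519 / 25262510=751.57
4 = 4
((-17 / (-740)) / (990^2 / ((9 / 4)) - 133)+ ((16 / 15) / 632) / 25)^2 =16640730907087849 / 3645445817869518782250000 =0.00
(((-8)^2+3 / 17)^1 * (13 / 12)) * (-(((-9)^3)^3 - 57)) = 915797600653 / 34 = 26935223548.62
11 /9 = 1.22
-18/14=-9/7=-1.29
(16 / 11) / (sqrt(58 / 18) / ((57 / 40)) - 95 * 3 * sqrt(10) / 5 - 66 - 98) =-2736 / (-440 * sqrt(29) +308484 +107217 * sqrt(10)) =-0.00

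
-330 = -330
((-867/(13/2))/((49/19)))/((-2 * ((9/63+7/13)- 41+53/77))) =-181203/277690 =-0.65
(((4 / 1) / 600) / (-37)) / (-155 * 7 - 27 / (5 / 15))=1 / 6471300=0.00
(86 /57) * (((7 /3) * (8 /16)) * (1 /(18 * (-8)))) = -0.01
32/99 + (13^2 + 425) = 58838/99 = 594.32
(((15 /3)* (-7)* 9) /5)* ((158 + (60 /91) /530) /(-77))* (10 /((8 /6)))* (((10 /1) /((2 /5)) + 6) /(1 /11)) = 330617.60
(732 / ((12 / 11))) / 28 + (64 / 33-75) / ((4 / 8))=-112873 / 924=-122.16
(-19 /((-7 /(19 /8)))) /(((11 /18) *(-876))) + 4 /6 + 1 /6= 221591 /269808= 0.82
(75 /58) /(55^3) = 3 /385990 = 0.00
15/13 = 1.15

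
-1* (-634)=634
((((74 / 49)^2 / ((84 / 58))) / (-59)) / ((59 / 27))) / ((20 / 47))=-16793523 / 585051670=-0.03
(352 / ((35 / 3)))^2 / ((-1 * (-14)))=557568 / 8575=65.02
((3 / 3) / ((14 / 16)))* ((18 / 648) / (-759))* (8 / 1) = -16 / 47817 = -0.00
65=65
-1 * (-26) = 26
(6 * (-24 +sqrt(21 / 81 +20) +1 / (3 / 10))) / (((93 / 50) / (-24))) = 1600- 800 * sqrt(1641) / 93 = 1251.53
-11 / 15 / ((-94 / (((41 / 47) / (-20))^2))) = 18491 / 1245876000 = 0.00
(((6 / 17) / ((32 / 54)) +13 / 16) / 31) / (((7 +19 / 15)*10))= 1149 / 2091136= 0.00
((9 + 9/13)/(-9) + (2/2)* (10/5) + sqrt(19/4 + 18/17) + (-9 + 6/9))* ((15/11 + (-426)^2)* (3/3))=-192305513/143 + 1996251* sqrt(6715)/374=-907406.11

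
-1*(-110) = 110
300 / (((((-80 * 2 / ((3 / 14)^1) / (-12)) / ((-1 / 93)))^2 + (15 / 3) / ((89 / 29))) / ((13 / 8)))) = 156195 / 10728758282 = 0.00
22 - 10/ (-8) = 93/ 4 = 23.25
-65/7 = -9.29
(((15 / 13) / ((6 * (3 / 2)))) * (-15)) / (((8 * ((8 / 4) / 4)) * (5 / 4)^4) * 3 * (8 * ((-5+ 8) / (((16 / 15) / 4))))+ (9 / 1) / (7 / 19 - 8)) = -116000 / 158975739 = -0.00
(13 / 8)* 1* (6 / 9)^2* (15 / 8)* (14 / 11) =455 / 264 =1.72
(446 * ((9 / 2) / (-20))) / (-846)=223 / 1880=0.12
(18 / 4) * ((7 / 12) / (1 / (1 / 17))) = 21 / 136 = 0.15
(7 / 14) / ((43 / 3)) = 0.03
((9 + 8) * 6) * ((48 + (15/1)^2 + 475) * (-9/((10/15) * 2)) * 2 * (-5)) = 5149980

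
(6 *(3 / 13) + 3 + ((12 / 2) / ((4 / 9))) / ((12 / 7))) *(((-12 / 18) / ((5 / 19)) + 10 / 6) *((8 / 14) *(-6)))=255 / 7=36.43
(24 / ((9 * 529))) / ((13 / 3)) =0.00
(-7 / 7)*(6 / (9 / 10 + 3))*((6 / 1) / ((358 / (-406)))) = 24360 / 2327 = 10.47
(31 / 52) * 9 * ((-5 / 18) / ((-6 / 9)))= 465 / 208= 2.24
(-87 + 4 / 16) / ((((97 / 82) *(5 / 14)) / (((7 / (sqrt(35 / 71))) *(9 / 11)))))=-896301 *sqrt(2485) / 26675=-1674.99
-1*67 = -67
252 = 252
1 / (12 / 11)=11 / 12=0.92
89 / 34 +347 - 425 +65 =-353 / 34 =-10.38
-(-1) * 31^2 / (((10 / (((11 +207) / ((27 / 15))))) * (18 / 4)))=2586.40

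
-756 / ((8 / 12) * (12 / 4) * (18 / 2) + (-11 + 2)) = -84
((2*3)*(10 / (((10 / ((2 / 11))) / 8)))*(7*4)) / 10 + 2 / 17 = 24.55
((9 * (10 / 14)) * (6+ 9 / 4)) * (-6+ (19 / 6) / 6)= -32505 / 112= -290.22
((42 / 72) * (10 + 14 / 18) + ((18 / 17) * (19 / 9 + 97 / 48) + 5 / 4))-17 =-5.09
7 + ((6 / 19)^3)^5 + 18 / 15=622426210575791653139 / 75905635149373991495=8.20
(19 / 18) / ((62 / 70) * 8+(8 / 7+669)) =665 / 426654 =0.00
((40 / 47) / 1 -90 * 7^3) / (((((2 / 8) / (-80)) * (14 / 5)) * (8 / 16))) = 2321360000 / 329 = 7055805.47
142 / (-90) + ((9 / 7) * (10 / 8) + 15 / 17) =19529 / 21420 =0.91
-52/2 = -26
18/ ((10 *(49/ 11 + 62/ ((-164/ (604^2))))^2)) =1830609/ 19343652021880805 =0.00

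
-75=-75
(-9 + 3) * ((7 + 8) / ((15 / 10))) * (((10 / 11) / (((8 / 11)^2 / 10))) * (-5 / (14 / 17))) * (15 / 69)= 1753125 / 1288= 1361.12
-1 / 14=-0.07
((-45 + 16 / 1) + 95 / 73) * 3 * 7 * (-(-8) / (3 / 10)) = -1132320 / 73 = -15511.23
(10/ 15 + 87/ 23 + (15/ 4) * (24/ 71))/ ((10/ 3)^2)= 84021/ 163300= 0.51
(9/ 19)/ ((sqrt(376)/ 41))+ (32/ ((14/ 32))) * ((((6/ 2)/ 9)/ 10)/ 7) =256/ 735+ 369 * sqrt(94)/ 3572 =1.35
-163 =-163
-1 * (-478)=478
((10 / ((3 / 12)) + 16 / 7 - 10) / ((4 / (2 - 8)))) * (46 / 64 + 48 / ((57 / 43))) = -7611567 / 4256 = -1788.43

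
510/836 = 255/418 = 0.61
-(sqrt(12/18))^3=-2 * sqrt(6)/9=-0.54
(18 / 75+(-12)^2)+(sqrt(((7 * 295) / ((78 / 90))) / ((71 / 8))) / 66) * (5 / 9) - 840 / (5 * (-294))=25 * sqrt(2287194) / 274131+25342 / 175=144.95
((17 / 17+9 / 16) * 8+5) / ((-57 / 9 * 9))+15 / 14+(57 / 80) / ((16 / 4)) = 120343 / 127680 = 0.94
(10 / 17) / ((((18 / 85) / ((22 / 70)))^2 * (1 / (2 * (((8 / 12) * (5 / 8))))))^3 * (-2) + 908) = 1572102054235625 / 2425832406023573534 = 0.00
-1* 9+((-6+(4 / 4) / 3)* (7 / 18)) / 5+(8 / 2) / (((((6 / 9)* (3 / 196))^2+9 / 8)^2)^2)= -408981104913817129829 / 58892937586624721070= -6.94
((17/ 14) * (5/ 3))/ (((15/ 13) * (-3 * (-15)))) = 221/ 5670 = 0.04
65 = 65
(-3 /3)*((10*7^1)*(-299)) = 20930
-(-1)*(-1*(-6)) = 6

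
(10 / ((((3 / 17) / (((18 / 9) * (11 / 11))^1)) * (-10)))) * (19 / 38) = -5.67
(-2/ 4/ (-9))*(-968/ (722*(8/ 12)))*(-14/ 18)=847/ 9747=0.09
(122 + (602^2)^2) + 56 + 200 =131336659594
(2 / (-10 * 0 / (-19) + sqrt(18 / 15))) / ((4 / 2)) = sqrt(30) / 6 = 0.91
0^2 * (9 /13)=0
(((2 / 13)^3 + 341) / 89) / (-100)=-149837 / 3910660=-0.04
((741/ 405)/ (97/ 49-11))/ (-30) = 931/ 137700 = 0.01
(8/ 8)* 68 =68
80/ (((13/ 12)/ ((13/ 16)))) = 60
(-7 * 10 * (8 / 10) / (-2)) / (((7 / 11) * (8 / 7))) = 77 / 2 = 38.50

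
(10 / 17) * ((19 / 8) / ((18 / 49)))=4655 / 1224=3.80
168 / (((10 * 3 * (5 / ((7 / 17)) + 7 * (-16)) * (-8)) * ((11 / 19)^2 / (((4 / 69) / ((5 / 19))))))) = 672182 / 145898775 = 0.00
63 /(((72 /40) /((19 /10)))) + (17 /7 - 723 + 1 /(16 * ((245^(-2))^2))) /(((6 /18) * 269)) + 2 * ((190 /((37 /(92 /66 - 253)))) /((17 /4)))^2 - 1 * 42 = 34999225461811715701 /12980740660272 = 2696242.56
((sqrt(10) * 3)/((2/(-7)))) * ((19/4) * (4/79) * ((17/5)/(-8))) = 6783 * sqrt(10)/6320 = 3.39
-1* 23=-23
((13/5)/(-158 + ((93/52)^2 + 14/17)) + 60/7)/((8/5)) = 529808353/99092770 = 5.35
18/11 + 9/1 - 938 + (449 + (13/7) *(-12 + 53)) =-30971/77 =-402.22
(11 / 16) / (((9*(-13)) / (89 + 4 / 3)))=-2981 / 5616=-0.53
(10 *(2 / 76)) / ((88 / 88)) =5 / 19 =0.26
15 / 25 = 3 / 5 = 0.60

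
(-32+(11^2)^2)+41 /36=525965 /36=14610.14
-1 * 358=-358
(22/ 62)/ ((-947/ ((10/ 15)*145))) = -3190/ 88071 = -0.04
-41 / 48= -0.85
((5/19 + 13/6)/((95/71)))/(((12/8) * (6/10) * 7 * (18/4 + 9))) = 39334/1842183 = 0.02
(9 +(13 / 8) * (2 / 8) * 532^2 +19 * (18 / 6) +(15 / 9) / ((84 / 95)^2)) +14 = 2435603453 / 21168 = 115060.63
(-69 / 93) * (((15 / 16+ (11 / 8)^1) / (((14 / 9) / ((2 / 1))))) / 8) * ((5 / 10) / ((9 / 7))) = -851 / 7936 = -0.11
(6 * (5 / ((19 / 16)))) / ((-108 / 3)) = -40 / 57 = -0.70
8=8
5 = 5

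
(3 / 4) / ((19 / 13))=39 / 76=0.51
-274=-274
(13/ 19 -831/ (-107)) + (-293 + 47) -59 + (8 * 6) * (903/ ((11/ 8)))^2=5092462849699/ 245993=20701657.57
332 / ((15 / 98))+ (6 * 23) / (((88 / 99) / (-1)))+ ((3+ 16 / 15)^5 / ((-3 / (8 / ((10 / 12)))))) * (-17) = 949505616113 / 15187500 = 62518.89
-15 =-15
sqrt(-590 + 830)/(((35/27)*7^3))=108*sqrt(15)/12005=0.03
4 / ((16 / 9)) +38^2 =5785 / 4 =1446.25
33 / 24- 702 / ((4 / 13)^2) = -14827 / 2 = -7413.50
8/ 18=4/ 9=0.44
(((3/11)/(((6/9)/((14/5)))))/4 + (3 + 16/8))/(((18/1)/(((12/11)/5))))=1163/18150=0.06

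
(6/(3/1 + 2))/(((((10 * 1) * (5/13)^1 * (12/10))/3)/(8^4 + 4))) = 3198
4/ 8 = 1/ 2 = 0.50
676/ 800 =169/ 200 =0.84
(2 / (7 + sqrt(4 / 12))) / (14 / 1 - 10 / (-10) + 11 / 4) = 84 / 5183 - 4 * sqrt(3) / 5183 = 0.01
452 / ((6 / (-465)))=-35030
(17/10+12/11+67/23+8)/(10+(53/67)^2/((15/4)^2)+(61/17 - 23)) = -1308386385/894340832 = -1.46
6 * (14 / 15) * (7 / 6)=98 / 15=6.53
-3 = -3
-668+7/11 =-7341/11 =-667.36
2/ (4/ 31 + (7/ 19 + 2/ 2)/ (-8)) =-4712/ 99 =-47.60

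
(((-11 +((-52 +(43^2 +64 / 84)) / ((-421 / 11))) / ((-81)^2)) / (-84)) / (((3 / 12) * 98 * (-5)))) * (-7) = 319239547 / 42634263735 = 0.01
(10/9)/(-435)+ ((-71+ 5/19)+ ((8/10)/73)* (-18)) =-385193494/5430105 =-70.94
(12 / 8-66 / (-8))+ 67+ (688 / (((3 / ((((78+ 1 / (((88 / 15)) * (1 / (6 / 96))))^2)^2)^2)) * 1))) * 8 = 2516451094978790743.87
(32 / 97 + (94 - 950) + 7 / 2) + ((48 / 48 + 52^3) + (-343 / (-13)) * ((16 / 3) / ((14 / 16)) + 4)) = 1059415447 / 7566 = 140023.19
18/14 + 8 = 9.29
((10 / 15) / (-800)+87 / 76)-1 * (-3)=4.14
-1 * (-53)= 53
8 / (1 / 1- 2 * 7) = -0.62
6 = 6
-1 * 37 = -37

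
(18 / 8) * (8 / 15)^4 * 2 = 2048 / 5625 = 0.36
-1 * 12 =-12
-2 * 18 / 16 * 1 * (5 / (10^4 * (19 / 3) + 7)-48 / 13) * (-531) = -3352951179 / 760084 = -4411.29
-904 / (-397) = 904 / 397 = 2.28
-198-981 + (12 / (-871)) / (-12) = -1026908 / 871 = -1179.00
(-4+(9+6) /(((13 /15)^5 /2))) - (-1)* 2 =22038664 /371293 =59.36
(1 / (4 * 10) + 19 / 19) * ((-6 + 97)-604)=-21033 / 40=-525.82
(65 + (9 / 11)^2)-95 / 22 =14847 / 242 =61.35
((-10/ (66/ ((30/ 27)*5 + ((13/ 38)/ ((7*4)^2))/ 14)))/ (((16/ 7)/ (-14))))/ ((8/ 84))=104272585/ 1926144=54.14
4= 4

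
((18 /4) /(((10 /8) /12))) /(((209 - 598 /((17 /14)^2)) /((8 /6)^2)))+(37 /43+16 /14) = 137869329 /85494535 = 1.61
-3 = -3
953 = 953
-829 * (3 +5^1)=-6632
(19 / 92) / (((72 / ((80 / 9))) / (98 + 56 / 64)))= 75145 / 29808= 2.52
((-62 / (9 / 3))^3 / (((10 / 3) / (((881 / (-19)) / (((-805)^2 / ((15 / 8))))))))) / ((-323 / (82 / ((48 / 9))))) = -1076080711 / 63630870800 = -0.02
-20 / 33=-0.61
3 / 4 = 0.75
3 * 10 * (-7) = -210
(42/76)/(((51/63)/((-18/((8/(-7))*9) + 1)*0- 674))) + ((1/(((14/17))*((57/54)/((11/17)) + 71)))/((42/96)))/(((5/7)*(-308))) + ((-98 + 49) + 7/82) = -47502271431147/93319315670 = -509.03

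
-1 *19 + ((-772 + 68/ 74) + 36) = -27901/ 37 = -754.08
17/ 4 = 4.25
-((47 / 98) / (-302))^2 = -2209 / 875923216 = -0.00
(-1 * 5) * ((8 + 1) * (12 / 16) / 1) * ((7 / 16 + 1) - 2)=1215 / 64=18.98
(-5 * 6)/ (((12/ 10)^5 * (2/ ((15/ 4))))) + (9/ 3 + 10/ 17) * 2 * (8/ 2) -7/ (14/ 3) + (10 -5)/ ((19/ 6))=6897785/ 1116288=6.18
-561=-561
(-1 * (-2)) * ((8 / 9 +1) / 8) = 17 / 36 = 0.47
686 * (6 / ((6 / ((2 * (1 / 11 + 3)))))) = 46648 / 11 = 4240.73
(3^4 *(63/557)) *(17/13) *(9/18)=86751/14482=5.99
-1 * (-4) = 4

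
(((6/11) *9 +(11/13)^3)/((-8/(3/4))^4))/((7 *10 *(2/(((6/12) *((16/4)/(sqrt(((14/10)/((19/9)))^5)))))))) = 240568595 *sqrt(665)/365061526781952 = 0.00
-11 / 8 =-1.38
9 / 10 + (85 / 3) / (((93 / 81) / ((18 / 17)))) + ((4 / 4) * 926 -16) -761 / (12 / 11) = 445369 / 1860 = 239.45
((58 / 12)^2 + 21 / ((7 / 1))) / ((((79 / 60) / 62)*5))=248.26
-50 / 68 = -25 / 34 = -0.74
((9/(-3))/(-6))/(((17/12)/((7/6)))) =7/17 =0.41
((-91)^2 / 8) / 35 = 1183 / 40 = 29.58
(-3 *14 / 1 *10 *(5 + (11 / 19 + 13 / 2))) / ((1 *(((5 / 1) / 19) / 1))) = -19278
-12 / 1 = -12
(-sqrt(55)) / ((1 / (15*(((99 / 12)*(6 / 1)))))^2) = -2205225*sqrt(55) / 4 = -4088596.58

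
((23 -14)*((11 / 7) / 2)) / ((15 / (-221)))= -104.19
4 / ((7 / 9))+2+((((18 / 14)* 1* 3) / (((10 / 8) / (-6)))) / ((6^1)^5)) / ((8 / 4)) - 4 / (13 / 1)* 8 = 7301 / 1560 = 4.68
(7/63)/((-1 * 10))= -1/90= -0.01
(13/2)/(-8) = -13/16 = -0.81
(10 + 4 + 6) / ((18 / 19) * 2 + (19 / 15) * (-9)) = -1900 / 903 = -2.10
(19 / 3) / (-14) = -0.45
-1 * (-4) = 4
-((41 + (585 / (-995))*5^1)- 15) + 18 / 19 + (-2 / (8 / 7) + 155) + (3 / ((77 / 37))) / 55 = 8401026259 / 64050140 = 131.16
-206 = -206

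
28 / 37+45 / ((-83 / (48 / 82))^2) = 325210492 / 428475133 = 0.76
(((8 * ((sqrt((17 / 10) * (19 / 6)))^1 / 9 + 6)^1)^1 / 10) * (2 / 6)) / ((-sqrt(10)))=sqrt(10) * (-1620 - sqrt(4845)) / 10125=-0.53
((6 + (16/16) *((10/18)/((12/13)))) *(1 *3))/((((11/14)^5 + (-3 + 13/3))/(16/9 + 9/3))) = 4122286504/71130123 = 57.95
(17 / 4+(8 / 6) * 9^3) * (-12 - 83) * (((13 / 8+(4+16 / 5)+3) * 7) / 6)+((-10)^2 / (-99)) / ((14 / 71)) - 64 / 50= -1418691549139 / 1108800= -1279483.72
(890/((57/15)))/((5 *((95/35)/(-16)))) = -99680/361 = -276.12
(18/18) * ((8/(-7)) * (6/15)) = -16/35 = -0.46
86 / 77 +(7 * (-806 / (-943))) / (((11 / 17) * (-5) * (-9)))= 4320808 / 3267495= 1.32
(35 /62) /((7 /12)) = 30 /31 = 0.97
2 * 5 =10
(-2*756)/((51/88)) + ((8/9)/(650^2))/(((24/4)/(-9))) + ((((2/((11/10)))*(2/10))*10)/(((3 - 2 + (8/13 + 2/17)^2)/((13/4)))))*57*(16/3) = -241999448028179/889841720625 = -271.96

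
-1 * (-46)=46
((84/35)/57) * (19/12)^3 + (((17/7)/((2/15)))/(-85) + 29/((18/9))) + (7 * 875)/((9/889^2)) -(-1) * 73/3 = 8132403676447/15120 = 537857386.01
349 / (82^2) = 349 / 6724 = 0.05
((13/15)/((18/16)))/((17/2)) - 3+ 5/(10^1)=-11059/4590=-2.41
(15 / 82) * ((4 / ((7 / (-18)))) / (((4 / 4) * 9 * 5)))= -12 / 287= -0.04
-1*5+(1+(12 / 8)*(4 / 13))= -46 / 13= -3.54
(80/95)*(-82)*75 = -98400/19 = -5178.95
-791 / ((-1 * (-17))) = -46.53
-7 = -7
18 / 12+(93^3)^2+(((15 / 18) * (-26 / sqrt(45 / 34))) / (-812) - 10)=13 * sqrt(170) / 7308+1293980366881 / 2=646990183440.52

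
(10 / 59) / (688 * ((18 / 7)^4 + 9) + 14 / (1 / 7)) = 12005 / 2576110451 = 0.00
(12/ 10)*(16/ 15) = 32/ 25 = 1.28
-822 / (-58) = 411 / 29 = 14.17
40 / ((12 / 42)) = 140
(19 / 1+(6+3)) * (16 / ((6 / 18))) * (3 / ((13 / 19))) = 76608 / 13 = 5892.92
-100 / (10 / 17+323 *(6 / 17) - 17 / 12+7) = -4080 / 4903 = -0.83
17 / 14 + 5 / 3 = 121 / 42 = 2.88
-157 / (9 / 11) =-1727 / 9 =-191.89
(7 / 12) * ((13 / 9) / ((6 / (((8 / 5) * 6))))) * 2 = 364 / 135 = 2.70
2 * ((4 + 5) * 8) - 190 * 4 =-616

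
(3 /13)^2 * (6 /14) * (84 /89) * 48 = 15552 /15041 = 1.03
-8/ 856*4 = -0.04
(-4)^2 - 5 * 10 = -34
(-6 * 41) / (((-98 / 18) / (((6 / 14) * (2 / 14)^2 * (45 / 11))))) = 298890 / 184877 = 1.62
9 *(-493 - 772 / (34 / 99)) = -419355 / 17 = -24667.94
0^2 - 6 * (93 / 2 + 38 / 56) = -3963 / 14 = -283.07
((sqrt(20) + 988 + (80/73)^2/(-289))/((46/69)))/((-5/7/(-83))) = 1743* sqrt(5)/5 + 1326068846802/7700405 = 172987.17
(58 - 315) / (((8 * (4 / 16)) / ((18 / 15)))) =-771 / 5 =-154.20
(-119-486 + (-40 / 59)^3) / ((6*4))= -124318295 / 4929096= -25.22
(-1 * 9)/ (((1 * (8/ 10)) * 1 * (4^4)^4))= -45/ 17179869184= -0.00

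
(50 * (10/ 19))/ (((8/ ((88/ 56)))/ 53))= 72875/ 266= 273.97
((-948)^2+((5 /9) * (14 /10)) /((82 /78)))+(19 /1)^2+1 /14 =1548191327 /1722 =899065.81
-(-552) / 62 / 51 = 92 / 527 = 0.17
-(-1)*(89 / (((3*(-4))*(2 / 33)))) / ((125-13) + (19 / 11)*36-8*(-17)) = -10769 / 27296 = -0.39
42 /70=3 /5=0.60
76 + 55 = 131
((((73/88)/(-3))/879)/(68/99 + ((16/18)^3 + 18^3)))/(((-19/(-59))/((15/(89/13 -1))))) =-68029065/158331004601728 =-0.00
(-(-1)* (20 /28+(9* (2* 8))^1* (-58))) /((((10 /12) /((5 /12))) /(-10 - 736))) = 21805207 /7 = 3115029.57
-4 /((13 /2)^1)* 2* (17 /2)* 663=-6936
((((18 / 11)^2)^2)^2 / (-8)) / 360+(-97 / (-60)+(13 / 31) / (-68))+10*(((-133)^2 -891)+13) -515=56798718352432906 / 338901390861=167596.59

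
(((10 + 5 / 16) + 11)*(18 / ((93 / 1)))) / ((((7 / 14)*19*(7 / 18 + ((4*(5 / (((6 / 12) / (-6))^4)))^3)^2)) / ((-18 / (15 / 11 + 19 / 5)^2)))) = -8085825 / 140343617033507112841855123228459018727248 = -0.00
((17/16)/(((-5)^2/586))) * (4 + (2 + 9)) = 373.58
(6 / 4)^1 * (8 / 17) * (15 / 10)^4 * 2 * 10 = 1215 / 17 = 71.47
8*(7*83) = 4648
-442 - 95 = -537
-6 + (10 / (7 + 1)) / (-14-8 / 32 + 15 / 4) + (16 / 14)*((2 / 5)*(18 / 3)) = -709 / 210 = -3.38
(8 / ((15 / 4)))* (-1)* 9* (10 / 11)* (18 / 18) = -17.45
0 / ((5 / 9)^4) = 0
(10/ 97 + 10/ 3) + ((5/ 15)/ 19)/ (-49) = 310301/ 90307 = 3.44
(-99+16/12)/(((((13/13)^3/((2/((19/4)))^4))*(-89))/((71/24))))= 10651136/104387121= 0.10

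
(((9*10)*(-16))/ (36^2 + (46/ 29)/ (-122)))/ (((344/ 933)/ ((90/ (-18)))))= 1485429300/ 98581843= 15.07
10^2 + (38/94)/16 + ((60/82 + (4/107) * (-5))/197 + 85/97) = 6361114247117/63041049616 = 100.90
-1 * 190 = -190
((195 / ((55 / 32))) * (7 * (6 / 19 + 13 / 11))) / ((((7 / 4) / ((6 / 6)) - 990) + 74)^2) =14583296 / 10248673017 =0.00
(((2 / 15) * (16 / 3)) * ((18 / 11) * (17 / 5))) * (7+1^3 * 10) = 18496 / 275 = 67.26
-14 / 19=-0.74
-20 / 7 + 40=260 / 7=37.14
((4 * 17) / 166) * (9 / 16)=153 / 664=0.23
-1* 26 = -26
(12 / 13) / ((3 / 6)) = 24 / 13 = 1.85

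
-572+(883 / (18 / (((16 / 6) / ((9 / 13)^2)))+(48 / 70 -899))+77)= -10503789425 / 21177571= -495.99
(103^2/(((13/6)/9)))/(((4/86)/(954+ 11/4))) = 47137346523/52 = 906487433.13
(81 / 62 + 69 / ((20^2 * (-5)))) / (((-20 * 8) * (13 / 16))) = -78861 / 8060000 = -0.01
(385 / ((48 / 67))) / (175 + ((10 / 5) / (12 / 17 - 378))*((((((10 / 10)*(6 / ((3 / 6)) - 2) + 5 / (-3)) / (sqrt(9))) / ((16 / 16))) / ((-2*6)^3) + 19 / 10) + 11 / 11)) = 19144827900 / 6233860651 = 3.07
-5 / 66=-0.08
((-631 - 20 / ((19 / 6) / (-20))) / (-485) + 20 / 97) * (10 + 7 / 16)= 13.01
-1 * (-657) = 657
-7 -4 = -11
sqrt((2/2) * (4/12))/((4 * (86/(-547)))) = -547 * sqrt(3)/1032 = -0.92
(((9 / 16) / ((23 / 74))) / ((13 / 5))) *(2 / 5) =333 / 1196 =0.28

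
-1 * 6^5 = -7776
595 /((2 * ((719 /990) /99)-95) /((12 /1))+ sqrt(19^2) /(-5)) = -87473925 /1722346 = -50.79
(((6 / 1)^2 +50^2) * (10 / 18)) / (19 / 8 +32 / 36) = 20288 / 47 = 431.66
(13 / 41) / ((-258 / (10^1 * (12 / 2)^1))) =-130 / 1763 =-0.07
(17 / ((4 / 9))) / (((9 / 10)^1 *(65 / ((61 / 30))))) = 1037 / 780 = 1.33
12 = 12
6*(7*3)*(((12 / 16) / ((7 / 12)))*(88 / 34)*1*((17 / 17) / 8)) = 891 / 17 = 52.41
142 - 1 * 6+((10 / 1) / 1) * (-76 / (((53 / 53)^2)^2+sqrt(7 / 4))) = 3448 / 3 - 1520 * sqrt(7) / 3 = -191.18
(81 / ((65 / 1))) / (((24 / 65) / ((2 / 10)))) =27 / 40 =0.68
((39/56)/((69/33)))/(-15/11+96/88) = -1573/1288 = -1.22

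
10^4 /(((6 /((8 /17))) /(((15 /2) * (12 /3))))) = 400000 /17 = 23529.41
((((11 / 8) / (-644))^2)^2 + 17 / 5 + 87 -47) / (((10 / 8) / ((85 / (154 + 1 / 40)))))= 2599034668764560709 / 135645267977863168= 19.16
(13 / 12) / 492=13 / 5904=0.00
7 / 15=0.47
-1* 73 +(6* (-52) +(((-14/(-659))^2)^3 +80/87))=-2736868638172901450383/7125769011554673567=-384.08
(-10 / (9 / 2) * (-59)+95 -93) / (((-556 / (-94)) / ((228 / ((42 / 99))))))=11767954 / 973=12094.51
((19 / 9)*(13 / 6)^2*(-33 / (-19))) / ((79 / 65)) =120835 / 8532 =14.16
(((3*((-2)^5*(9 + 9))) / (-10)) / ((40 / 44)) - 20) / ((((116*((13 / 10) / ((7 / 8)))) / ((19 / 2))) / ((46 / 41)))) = 3251717 / 309140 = 10.52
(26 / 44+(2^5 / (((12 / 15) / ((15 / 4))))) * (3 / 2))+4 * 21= 6811 / 22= 309.59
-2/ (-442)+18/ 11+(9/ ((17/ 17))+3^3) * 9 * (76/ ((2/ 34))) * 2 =2035276085/ 2431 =837217.64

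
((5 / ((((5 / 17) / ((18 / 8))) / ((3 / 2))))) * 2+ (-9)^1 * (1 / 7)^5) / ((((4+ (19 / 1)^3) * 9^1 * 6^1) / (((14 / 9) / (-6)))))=-857153 / 10677784824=-0.00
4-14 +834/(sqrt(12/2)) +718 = 139 * sqrt(6) +708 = 1048.48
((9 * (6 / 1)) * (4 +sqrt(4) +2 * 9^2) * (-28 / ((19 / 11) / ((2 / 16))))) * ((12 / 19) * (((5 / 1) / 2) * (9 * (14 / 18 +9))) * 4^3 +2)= -59026269456 / 361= -163507671.62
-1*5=-5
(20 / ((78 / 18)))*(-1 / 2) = -2.31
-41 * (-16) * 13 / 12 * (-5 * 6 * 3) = -63960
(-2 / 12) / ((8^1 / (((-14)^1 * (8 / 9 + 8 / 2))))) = 77 / 54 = 1.43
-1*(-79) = 79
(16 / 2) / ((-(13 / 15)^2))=-1800 / 169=-10.65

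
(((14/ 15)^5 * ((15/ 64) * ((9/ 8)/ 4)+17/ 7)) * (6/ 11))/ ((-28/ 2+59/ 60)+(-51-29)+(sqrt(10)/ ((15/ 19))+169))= 35585962909/ 2798107335000-148307369 * sqrt(10)/ 699526833750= 0.01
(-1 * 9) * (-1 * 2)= 18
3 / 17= 0.18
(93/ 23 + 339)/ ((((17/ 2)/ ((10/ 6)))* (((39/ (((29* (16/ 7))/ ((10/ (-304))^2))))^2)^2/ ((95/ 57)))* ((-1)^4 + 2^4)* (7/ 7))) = 13894290205352951084974333755392/ 346136615879315625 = 40141058668573.07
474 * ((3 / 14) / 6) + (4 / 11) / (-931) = 346723 / 20482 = 16.93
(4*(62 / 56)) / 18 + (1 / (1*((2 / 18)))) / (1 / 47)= 53329 / 126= 423.25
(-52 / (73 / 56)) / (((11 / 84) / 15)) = -3669120 / 803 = -4569.27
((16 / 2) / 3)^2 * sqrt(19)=64 * sqrt(19) / 9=31.00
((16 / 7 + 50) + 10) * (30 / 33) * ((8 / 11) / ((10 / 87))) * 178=54015168 / 847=63772.34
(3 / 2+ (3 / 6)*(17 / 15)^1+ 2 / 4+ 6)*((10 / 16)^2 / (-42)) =-1285 / 16128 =-0.08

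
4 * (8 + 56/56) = 36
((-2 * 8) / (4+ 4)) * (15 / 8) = -15 / 4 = -3.75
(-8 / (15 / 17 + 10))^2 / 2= 9248 / 34225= 0.27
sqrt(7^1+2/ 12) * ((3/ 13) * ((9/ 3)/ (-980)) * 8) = -3 * sqrt(258)/ 3185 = -0.02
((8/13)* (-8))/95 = -64/1235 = -0.05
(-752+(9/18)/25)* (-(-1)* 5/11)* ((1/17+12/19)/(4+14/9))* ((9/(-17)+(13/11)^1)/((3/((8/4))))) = -1534377591/83051375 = -18.48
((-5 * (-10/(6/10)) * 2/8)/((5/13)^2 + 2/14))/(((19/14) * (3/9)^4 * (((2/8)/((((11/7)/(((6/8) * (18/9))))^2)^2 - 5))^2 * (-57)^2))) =23020501726992250/75886807288131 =303.35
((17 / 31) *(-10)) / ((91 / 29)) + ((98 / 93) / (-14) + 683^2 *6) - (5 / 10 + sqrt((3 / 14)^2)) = 23687356970 / 8463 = 2798931.46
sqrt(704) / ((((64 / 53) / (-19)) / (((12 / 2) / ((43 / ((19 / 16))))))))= -57399 * sqrt(11) / 2752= -69.18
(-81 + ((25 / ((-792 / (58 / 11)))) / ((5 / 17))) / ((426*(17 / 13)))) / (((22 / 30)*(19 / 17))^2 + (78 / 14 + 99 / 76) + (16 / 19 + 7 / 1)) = -144436656929425 / 27438916050282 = -5.26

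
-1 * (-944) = 944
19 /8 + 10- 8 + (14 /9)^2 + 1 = 5051 /648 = 7.79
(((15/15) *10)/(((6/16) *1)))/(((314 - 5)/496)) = 39680/927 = 42.80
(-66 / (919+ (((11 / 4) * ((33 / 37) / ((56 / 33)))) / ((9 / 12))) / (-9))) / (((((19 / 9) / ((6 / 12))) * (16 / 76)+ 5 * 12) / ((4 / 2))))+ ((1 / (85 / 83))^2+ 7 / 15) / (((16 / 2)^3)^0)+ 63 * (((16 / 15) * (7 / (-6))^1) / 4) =-308355268212248 / 16959185444175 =-18.18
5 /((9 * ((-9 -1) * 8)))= -1 /144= -0.01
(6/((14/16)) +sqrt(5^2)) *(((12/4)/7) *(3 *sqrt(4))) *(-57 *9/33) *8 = -2043792/539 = -3791.82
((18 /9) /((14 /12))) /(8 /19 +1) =76 /63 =1.21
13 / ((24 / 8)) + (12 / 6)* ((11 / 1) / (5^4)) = 8191 / 1875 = 4.37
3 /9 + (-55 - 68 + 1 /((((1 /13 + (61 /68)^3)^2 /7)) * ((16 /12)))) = -58099156398736 /507687289725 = -114.44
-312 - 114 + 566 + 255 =395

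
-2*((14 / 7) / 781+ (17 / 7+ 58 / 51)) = -1989854 / 278817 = -7.14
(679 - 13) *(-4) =-2664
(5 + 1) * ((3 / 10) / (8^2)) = 0.03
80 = 80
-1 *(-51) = 51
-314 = -314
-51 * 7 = -357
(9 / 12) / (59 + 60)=3 / 476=0.01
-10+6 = -4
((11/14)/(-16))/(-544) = 11/121856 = 0.00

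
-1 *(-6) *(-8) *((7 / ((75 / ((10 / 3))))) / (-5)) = 224 / 75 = 2.99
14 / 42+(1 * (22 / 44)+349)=2099 / 6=349.83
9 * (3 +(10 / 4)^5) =28989 / 32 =905.91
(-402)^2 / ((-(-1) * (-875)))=-161604 / 875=-184.69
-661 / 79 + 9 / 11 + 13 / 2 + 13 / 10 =1091 / 4345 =0.25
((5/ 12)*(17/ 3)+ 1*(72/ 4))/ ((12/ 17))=12461/ 432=28.84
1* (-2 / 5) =-2 / 5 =-0.40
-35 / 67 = -0.52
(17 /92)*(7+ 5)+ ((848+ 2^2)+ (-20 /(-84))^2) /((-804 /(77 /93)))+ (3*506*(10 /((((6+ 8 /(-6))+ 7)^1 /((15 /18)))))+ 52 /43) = 5063367376481 /4658819004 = 1086.83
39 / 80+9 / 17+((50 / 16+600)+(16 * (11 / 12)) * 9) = 1001153 / 1360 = 736.14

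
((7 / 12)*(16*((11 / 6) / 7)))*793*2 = 34892 / 9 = 3876.89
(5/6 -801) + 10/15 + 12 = -1575/2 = -787.50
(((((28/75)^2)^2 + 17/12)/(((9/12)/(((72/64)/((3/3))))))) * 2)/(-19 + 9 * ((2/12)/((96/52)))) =-727021996/3069140625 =-0.24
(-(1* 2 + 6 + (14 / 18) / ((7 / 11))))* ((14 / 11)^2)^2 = -3188528 / 131769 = -24.20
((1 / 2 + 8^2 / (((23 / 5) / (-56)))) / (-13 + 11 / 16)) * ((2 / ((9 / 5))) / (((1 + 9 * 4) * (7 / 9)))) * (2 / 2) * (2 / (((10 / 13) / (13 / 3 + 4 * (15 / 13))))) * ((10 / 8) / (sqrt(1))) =83334220 / 1173529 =71.01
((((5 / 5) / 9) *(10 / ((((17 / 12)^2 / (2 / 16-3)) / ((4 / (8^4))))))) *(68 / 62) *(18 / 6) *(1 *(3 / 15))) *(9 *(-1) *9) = 5589 / 67456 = 0.08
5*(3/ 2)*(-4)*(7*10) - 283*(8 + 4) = -5496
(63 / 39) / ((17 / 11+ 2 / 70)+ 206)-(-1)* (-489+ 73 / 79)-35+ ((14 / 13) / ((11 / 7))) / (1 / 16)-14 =-474971722235 / 902811052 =-526.10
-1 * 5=-5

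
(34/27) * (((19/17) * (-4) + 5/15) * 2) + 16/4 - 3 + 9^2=5798/81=71.58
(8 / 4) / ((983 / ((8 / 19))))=16 / 18677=0.00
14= 14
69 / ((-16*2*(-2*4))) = 69 / 256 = 0.27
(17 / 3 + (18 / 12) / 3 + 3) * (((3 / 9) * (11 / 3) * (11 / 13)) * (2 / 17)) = 6655 / 5967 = 1.12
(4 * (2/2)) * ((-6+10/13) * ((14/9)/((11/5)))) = -19040/1287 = -14.79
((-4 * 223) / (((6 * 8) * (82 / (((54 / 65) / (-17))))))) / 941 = 2007 / 170528020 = 0.00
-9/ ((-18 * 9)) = 1/ 18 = 0.06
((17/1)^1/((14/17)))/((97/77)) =3179/194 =16.39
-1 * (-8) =8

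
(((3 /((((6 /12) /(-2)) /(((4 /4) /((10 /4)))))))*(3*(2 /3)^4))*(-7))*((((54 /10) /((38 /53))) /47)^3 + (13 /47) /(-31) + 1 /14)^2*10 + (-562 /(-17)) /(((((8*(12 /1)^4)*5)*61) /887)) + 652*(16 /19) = 2521313396496339266222046553265094437 /4584731839805943680711509296000000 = 549.94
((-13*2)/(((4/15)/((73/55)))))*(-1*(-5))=-14235/22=-647.05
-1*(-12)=12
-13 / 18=-0.72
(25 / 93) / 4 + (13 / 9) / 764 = 0.07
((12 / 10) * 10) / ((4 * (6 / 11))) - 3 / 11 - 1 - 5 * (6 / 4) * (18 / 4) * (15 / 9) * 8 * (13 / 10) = -12777 / 22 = -580.77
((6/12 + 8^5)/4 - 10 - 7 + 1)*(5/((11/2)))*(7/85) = 457863/748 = 612.12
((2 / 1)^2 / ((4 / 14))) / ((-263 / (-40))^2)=22400 / 69169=0.32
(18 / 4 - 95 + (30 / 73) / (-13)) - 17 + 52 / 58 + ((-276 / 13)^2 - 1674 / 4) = -26614554 / 357773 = -74.39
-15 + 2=-13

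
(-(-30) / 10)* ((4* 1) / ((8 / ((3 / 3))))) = 1.50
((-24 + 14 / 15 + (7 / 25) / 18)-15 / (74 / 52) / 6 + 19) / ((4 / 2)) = -96701 / 33300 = -2.90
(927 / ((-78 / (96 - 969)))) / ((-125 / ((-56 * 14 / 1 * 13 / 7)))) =120851.14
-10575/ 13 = -813.46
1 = 1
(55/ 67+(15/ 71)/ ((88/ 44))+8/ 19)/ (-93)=-81199/ 5603746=-0.01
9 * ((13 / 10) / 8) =1.46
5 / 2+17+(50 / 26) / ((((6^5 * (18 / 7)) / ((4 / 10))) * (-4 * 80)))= 19.50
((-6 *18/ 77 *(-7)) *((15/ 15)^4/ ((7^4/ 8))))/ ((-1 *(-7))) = 864/ 184877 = 0.00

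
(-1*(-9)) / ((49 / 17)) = 153 / 49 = 3.12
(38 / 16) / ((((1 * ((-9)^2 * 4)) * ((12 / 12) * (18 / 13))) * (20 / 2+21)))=247 / 1446336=0.00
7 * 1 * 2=14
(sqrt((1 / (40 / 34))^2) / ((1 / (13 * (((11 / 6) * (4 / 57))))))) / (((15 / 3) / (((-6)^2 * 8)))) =38896 / 475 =81.89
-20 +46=26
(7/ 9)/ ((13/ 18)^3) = 4536/ 2197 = 2.06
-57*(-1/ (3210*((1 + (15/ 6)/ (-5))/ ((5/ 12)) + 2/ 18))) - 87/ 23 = -1094529/ 290398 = -3.77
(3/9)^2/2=0.06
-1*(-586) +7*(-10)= 516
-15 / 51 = -5 / 17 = -0.29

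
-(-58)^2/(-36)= 841/9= 93.44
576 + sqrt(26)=581.10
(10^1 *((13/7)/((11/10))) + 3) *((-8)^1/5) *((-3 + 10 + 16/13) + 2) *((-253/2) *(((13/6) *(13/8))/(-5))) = -8697611/300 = -28992.04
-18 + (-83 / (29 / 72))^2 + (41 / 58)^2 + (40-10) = 142892353 / 3364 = 42476.92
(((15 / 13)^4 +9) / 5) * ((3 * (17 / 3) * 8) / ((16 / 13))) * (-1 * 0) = 0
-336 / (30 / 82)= -4592 / 5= -918.40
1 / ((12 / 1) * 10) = 1 / 120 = 0.01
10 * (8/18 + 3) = 310/9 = 34.44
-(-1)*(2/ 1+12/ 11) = 34/ 11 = 3.09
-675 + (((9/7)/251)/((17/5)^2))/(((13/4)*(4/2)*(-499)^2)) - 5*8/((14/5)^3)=-54511068606503000/80539722300401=-676.82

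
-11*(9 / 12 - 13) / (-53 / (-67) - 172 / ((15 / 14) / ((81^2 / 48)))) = -0.01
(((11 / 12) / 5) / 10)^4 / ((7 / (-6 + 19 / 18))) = -1303049 / 16329600000000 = -0.00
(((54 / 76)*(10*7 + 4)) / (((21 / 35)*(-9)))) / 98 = -185 / 1862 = -0.10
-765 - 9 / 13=-9954 / 13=-765.69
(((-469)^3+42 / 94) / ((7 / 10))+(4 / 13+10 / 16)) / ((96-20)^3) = -335.72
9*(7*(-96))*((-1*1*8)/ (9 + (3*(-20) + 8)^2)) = 48384/ 2713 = 17.83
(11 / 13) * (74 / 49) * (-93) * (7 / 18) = -12617 / 273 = -46.22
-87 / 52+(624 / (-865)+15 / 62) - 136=-192637123 / 1394380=-138.15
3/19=0.16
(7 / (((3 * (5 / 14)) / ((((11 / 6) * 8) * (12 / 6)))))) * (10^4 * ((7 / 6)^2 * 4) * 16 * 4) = 667774419.75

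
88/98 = 44/49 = 0.90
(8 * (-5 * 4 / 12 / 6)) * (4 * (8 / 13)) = -640 / 117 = -5.47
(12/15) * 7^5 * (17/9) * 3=1142876/15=76191.73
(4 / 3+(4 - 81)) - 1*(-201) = 125.33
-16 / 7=-2.29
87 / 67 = 1.30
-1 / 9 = -0.11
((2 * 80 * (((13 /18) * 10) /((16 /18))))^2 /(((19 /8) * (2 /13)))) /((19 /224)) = 19685120000 /361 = 54529418.28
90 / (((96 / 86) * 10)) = 8.06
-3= -3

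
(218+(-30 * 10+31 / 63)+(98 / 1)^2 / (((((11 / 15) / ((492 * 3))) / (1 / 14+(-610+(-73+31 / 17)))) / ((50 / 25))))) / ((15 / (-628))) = 38963052208214644 / 35343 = 1102426285494.01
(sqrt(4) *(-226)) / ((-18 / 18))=452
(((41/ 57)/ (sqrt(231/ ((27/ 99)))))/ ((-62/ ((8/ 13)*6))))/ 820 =-0.00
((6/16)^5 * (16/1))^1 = 243/2048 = 0.12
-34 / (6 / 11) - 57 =-119.33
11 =11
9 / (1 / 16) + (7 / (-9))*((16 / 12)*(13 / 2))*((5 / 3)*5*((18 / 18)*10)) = -33836 / 81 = -417.73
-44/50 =-22/25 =-0.88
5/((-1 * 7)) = -5/7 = -0.71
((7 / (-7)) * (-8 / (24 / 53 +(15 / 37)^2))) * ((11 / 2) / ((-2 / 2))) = -290228 / 4071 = -71.29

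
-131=-131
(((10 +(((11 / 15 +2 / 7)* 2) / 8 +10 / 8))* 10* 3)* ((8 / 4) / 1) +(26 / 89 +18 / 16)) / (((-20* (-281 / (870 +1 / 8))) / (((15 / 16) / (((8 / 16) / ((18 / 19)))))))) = 647937321309 / 3406025728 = 190.23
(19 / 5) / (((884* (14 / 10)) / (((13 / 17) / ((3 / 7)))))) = 19 / 3468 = 0.01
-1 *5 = -5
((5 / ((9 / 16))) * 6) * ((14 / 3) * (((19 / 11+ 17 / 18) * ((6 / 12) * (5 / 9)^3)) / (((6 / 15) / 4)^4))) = 370300000000 / 649539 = 570096.64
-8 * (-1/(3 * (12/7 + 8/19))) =266/213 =1.25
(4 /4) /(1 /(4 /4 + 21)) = 22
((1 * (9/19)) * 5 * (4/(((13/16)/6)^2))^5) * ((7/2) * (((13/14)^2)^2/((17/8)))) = 765887196662209204715520/534757342301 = 1432214457059.50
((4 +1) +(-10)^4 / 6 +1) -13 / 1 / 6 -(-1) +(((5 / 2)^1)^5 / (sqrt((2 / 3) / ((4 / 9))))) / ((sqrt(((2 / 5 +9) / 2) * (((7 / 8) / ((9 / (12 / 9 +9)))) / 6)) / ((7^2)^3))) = 10576330.19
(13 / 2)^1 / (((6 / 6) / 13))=169 / 2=84.50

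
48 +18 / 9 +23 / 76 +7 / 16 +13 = 19377 / 304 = 63.74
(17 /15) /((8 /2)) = 17 /60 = 0.28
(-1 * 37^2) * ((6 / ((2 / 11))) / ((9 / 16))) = -240944 / 3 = -80314.67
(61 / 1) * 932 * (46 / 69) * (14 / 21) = 25267.56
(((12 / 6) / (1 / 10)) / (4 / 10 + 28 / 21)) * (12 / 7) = 1800 / 91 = 19.78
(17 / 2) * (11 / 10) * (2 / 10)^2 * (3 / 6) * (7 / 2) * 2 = 1309 / 1000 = 1.31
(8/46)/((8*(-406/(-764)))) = 191/4669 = 0.04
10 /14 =5 /7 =0.71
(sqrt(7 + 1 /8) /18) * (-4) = -sqrt(114) /18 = -0.59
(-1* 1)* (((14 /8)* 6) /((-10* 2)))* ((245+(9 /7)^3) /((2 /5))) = 63573 /196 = 324.35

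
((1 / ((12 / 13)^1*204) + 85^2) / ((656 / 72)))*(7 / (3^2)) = 123807691 / 200736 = 616.77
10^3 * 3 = 3000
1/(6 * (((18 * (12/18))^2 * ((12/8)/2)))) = 1/648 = 0.00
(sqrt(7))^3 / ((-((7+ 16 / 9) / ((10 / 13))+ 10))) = -630 *sqrt(7) / 1927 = -0.86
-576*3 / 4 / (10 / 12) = -518.40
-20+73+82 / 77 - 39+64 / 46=29144 / 1771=16.46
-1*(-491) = 491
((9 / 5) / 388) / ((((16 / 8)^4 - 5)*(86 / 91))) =819 / 1835240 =0.00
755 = 755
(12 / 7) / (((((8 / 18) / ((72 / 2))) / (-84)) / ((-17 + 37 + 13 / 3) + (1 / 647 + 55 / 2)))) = -391177512 / 647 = -604602.03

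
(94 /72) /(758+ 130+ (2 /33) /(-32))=2068 /1406589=0.00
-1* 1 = -1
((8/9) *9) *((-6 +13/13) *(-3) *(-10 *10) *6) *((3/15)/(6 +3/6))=-28800/13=-2215.38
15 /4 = 3.75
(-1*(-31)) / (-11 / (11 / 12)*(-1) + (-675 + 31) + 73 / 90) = -0.05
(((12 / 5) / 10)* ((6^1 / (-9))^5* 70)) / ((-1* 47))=896 / 19035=0.05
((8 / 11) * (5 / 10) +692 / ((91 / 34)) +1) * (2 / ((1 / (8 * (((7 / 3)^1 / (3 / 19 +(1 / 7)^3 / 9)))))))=5086642323 / 82940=61329.18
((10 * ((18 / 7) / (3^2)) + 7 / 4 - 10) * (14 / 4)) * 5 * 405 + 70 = -305215 / 8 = -38151.88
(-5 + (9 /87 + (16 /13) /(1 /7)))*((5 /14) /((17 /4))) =0.31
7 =7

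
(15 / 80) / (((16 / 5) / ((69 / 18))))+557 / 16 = 17939 / 512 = 35.04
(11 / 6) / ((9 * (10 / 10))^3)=11 / 4374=0.00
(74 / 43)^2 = 5476 / 1849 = 2.96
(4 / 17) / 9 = 4 / 153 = 0.03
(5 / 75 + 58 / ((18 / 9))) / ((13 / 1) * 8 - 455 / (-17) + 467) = 3706 / 76215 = 0.05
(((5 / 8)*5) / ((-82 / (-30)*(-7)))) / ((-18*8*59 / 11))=1375 / 6502272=0.00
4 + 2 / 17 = 70 / 17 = 4.12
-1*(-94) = 94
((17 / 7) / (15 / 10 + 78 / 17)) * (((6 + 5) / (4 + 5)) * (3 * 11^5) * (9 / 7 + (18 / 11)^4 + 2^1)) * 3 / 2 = 37471906175 / 10143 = 3694361.25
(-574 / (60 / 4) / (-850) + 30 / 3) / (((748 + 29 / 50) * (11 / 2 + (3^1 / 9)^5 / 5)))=20747988 / 8505328531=0.00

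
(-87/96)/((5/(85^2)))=-41905/32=-1309.53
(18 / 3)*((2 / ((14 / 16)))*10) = 137.14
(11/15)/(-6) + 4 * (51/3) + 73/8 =27721/360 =77.00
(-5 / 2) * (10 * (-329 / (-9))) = -913.89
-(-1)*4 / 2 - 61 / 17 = -27 / 17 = -1.59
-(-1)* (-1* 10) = -10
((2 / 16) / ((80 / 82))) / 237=41 / 75840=0.00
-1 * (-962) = 962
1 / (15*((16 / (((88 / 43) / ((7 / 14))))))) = 11 / 645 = 0.02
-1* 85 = -85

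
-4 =-4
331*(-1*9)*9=-26811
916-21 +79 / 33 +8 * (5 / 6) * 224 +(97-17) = 2470.73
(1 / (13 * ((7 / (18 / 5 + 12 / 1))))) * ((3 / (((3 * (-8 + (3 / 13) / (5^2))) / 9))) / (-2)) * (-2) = -3510 / 18179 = -0.19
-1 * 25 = -25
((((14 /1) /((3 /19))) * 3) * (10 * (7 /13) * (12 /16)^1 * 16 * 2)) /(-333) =-148960 /1443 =-103.23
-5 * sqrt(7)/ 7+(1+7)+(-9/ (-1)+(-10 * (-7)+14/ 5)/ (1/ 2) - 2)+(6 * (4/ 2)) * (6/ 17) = 14011/ 85 - 5 * sqrt(7)/ 7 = 162.95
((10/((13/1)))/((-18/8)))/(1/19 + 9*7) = -380/70083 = -0.01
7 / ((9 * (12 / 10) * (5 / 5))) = 35 / 54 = 0.65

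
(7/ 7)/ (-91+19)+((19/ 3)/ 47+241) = 815953/ 3384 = 241.12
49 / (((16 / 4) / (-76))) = -931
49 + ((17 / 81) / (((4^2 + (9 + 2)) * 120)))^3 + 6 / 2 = 939925497408772913 / 18075490334784000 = 52.00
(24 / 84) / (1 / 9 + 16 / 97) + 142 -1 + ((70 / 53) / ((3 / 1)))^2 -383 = -10268662448 / 42649047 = -240.77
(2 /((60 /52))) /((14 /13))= 169 /105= 1.61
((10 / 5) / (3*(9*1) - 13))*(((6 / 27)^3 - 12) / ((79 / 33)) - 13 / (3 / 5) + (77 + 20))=192862 / 19197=10.05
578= 578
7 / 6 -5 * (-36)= 1087 / 6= 181.17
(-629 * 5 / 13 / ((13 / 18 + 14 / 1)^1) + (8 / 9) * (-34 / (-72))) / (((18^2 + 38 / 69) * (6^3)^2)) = -2569261 / 2429585434224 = -0.00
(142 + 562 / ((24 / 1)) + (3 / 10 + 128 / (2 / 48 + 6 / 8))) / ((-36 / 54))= -373237 / 760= -491.10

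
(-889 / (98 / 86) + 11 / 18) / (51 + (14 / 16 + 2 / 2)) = -392884 / 26649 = -14.74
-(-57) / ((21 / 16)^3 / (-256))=-19922944 / 3087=-6453.82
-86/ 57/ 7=-0.22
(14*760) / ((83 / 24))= 3076.63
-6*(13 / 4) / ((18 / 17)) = -221 / 12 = -18.42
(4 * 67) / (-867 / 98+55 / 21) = -78792 / 1831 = -43.03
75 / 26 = 2.88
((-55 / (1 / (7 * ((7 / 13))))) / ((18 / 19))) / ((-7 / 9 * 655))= 1463 / 3406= 0.43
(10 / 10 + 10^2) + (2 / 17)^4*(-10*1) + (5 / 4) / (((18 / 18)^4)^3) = 34159449 / 334084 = 102.25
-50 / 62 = -25 / 31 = -0.81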